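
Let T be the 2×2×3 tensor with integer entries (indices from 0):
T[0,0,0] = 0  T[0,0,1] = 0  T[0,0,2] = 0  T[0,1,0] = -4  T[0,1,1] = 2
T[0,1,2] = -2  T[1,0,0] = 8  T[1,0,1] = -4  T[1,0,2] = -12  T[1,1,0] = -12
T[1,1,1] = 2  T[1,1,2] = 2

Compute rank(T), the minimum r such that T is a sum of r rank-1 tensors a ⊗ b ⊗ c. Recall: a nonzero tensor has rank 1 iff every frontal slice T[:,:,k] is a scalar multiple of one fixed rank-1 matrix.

3

Lower bound: the mode-3 unfolding of T (rows indexed by k, columns by (i,j) = (0,0), (0,1), (1,0), (1,1)) is [[0, -4, 8, -12], [0, 2, -4, 2], [0, -2, -12, 2]].
There the 3×3 minor on rows k ∈ {0, 1, 2}, columns (i,j) ∈ {(0,1), (1,0), (1,1)} is det [[-4, 8, -12], [2, -4, 2], [-2, -12, 2]] = 256 ≠ 0, so this unfolding has rank ≥ 3; CP rank is at least every unfolding rank, so rank(T) ≥ 3. (This is only a lower bound: in general the CP rank may exceed every unfolding rank, so we still need to exhibit 3 rank-1 terms summing to T.)
Upper bound: T is a sum of 3 rank-1 terms, T = [0, 1] ⊗ [1, -1] ⊗ [8, 0, -4] + [0, 1] ⊗ [1, 0] ⊗ [0, -4, -8] + [1, 1] ⊗ [0, 1] ⊗ [-4, 2, -2] (one valid choice — decompositions are not unique — normalised so each a, b is primitive with positive first nonzero entry; check it by expanding all entries), so rank(T) ≤ 3.
These bounds meet, so rank(T) = 3.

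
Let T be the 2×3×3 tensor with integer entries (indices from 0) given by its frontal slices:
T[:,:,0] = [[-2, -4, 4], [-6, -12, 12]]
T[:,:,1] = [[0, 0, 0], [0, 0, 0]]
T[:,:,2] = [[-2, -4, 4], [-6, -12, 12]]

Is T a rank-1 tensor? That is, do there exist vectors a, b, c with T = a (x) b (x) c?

If T = a (x) b (x) c then every fibre of T is a multiple of the corresponding factor, so read the factors off the fibres through the nonzero entry T[0,0,0] = -2.
The mode-1 fibre T[:,0,0] = [-2, -6] gives a = [1, 3] (primitive direction); the mode-2 fibre T[0,:,0] = [-2, -4, 4] gives b = [1, 2, -2]; then c[k] = T[0,0,k] / (a[0]·b[0]) = [-2, 0, -2] / 1 = [-2, 0, -2].
Expanding [1, 3] (x) [1, 2, -2] (x) [-2, 0, -2] reproduces all 18 entries of T, so T = [1, 3] (x) [1, 2, -2] (x) [-2, 0, -2] and rank(T) ≤ 1.
Equivalently every frontal slice T[:,:,k] is c[k] times the rank-1 matrix [1, 3] (x) [1, 2, -2]. So T has rank 1 (it is nonzero).

Yes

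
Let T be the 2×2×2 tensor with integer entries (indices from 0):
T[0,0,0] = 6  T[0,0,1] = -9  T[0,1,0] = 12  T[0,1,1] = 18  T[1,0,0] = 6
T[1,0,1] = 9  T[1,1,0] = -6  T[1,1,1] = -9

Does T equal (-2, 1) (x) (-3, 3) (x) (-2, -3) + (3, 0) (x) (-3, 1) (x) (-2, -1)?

Reconstruct entry (0,1,0) from the claimed factors: Σₗ aₗ[0]bₗ[1]cₗ[0] = (-2)·(3)·(-2) + (3)·(1)·(-2) = 6, but T[0,1,0] = 12. The claim is false.

No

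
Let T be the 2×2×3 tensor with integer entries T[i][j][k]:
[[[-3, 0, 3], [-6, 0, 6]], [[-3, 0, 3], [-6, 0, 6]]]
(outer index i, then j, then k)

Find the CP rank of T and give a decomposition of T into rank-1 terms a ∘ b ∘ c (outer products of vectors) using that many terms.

Lower bound: T ≠ 0 (e.g. T[0,0,0] = -3), so rank(T) ≥ 1.
Upper bound: if T = a ∘ b ∘ c then every fibre of T is a multiple of the corresponding factor, so read the factors off the fibres through the nonzero entry T[0,0,0] = -3.
The mode-1 fibre T[:,0,0] = [-3, -3] gives a = (1, 1) (primitive direction); the mode-2 fibre T[0,:,0] = [-3, -6] gives b = (1, 2); then c[k] = T[0,0,k] / (a[0]·b[0]) = [-3, 0, 3] / 1 = (-3, 0, 3).
Expanding (1, 1) ∘ (1, 2) ∘ (-3, 0, 3) reproduces all 12 entries of T, so T = (1, 1) ∘ (1, 2) ∘ (-3, 0, 3) and rank(T) ≤ 1.
These bounds meet, so rank(T) = 1.
Check entry T[0,0,0] = -3: (1)·(1)·(-3) = -3.

rank(T) = 1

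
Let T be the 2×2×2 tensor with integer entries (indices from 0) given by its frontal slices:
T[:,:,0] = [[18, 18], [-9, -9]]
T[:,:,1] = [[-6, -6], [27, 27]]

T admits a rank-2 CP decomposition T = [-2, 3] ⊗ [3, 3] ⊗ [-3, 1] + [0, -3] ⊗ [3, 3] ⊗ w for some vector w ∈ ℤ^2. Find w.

w = [-2, -2]

Subtract the known terms from T to get the rank-1 residual R = [0, -3] ⊗ [3, 3] ⊗ w, so R[i,j,k] = a[i]·b[j]·w[k]. Pick indices with nonzero a[1]·b[0] = (-3)·(3) = -9. Only the fibre through (1,0,·) is needed: R[1,0,:] = T[1,0,:] − Σₗ aₗ[1]bₗ[0]cₗ = [-9, 27] − (3)·(3)·[-3, 1] = [18, 18]. Then w[k] = R[1,0,k] / -9 for each k, giving w = [18, 18] / -9 = [-2, -2].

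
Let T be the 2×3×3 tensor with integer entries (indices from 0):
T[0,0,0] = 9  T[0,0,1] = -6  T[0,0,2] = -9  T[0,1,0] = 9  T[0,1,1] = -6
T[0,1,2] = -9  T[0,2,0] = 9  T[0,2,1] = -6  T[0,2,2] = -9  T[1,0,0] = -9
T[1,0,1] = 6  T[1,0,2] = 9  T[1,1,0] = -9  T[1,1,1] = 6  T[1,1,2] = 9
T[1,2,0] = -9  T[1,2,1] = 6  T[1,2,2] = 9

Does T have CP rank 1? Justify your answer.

If T = a ∘ b ∘ c then every fibre of T is a multiple of the corresponding factor, so read the factors off the fibres through the nonzero entry T[0,0,0] = 9.
The mode-1 fibre T[:,0,0] = [9, -9] gives a = [1, -1] (primitive direction); the mode-2 fibre T[0,:,0] = [9, 9, 9] gives b = [1, 1, 1]; then c[k] = T[0,0,k] / (a[0]·b[0]) = [9, -6, -9] / 1 = [9, -6, -9].
Expanding [1, -1] ∘ [1, 1, 1] ∘ [9, -6, -9] reproduces all 18 entries of T, so T = [1, -1] ∘ [1, 1, 1] ∘ [9, -6, -9] and rank(T) ≤ 1.
Equivalently every frontal slice T[:,:,k] is c[k] times the rank-1 matrix [1, -1] ∘ [1, 1, 1]. So T has rank 1 (it is nonzero).

Yes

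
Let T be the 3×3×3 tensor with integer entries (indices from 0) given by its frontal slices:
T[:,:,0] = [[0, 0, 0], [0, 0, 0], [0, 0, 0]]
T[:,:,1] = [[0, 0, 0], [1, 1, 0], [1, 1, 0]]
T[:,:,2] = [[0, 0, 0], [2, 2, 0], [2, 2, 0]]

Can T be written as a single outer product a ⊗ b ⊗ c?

If T = a ⊗ b ⊗ c then every fibre of T is a multiple of the corresponding factor, so read the factors off the fibres through the nonzero entry T[1,0,1] = 1.
The mode-1 fibre T[:,0,1] = [0, 1, 1] gives a = (0, 1, 1) (primitive direction); the mode-2 fibre T[1,:,1] = [1, 1, 0] gives b = (1, 1, 0); then c[k] = T[1,0,k] / (a[1]·b[0]) = [0, 1, 2] / 1 = (0, 1, 2).
Expanding (0, 1, 1) ⊗ (1, 1, 0) ⊗ (0, 1, 2) reproduces all 27 entries of T, so T = (0, 1, 1) ⊗ (1, 1, 0) ⊗ (0, 1, 2) and rank(T) ≤ 1.
Equivalently every frontal slice T[:,:,k] is c[k] times the rank-1 matrix (0, 1, 1) ⊗ (1, 1, 0). So T has rank 1 (it is nonzero).

Yes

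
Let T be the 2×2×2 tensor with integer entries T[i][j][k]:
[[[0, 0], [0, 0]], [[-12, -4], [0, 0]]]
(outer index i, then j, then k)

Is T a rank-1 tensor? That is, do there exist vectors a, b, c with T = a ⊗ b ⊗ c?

If T = a ⊗ b ⊗ c then every fibre of T is a multiple of the corresponding factor, so read the factors off the fibres through the nonzero entry T[1,0,0] = -12.
The mode-1 fibre T[:,0,0] = [0, -12] gives a = [0, 1] (primitive direction); the mode-2 fibre T[1,:,0] = [-12, 0] gives b = [1, 0]; then c[k] = T[1,0,k] / (a[1]·b[0]) = [-12, -4] / 1 = [-12, -4].
Expanding [0, 1] ⊗ [1, 0] ⊗ [-12, -4] reproduces all 8 entries of T, so T = [0, 1] ⊗ [1, 0] ⊗ [-12, -4] and rank(T) ≤ 1.
Equivalently every frontal slice T[:,:,k] is c[k] times the rank-1 matrix [0, 1] ⊗ [1, 0]. So T has rank 1 (it is nonzero).

Yes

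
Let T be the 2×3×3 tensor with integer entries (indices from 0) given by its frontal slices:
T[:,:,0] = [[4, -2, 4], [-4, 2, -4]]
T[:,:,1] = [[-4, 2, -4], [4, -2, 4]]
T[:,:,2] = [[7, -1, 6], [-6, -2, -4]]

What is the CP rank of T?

2

Lower bound: the mode-1 unfolding of T (rows indexed by i, columns by (j,k) = (0,0), (0,1), (0,2), (1,0), (1,1), (1,2), (2,0), (2,1), (2,2)) is [[4, -4, 7, -2, 2, -1, 4, -4, 6], [-4, 4, -6, 2, -2, -2, -4, 4, -4]].
There the 2×2 minor on rows i ∈ {0, 1}, columns (j,k) ∈ {(0,0), (0,2)} is det [[4, 7], [-4, -6]] = 4 ≠ 0, so this unfolding has rank ≥ 2; CP rank is at least every unfolding rank, so rank(T) ≥ 2. (This is only a lower bound: in general the CP rank may exceed every unfolding rank, so we still need to exhibit 2 rank-1 terms summing to T.)
Upper bound — finding two terms. Write S_k = T[:,:,k] for the frontal slices: S₀ = [[4, -2, 4], [-4, 2, -4]], S₁ = [[-4, 2, -4], [4, -2, 4]], S₂ = [[7, -1, 6], [-6, -2, -4]].
If T = a₁ ⊗ b₁ ⊗ c₁ + a₂ ⊗ b₂ ⊗ c₂ then each S_k = c₁[k]·a₁b₁ᵀ + c₂[k]·a₂b₂ᵀ. S₀ and S₂ are linearly independent, so a₁b₁ᵀ and a₂b₂ᵀ must span the same plane of matrices: they are the rank-1 matrices of the form x·S₀ + y·S₂.
The 2×2 minor of x·S₀ + y·S₂ on rows {0,1}, columns {0,1} is −10·xy − 20·y² = (-10)·(x + 2·y)(y), vanishing at (x:y) = (2:-1) and (1:0).
M₁ = 2·S₀ − S₂ = [[1, -3, 2], [-2, 6, -4]] = [1, -2][1, -3, 2]ᵀ and M₂ = S₀ = [[4, -2, 4], [-4, 2, -4]] = 2·[1, -1][2, -1, 2]ᵀ, so take a₁ = [1, -2], b₁ = [1, -3, 2], a₂ = [1, -1], b₂ = [2, -1, 2].
Each slice is an integer combination of E₁ = a₁b₁ᵀ and E₂ = a₂b₂ᵀ: S₀ = 2·E₂, S₁ = −2·E₂, S₂ = −E₁ + 4·E₂; reading off coefficients, c₁ = [0, 0, -1] and c₂ = [2, -2, 4].
Hence T = [1, -2] ⊗ [1, -3, 2] ⊗ [0, 0, -1] + [1, -1] ⊗ [2, -1, 2] ⊗ [2, -2, 4], so rank(T) ≤ 2.
These bounds meet, so rank(T) = 2.
Check entry T[1,2,2] = -4: (-2)·(2)·(-1) + (-1)·(2)·(4) = -4.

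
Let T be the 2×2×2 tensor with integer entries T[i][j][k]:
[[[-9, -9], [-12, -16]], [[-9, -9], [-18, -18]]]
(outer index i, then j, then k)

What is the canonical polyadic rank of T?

Lower bound: the mode-2 unfolding of T (rows indexed by j, columns by (i,k) = (0,0), (0,1), (1,0), (1,1)) is [[-9, -9, -9, -9], [-12, -16, -18, -18]].
There the 2×2 minor on rows j ∈ {0, 1}, columns (i,k) ∈ {(0,0), (0,1)} is det [[-9, -9], [-12, -16]] = 36 ≠ 0, so this unfolding has rank ≥ 2; CP rank is at least every unfolding rank, so rank(T) ≥ 2. (Flattening ranks never certify an upper bound on CP rank; for that we must actually write T with 2 rank-1 terms.)
Upper bound — finding two terms. Write S_k = T[:,:,k] for the frontal slices: S₀ = [[-9, -12], [-9, -18]], S₁ = [[-9, -16], [-9, -18]].
If T = a₁ ⊗ b₁ ⊗ c₁ + a₂ ⊗ b₂ ⊗ c₂ then each S_k = c₁[k]·a₁b₁ᵀ + c₂[k]·a₂b₂ᵀ. S₀ and S₁ are linearly independent, so a₁b₁ᵀ and a₂b₂ᵀ must span the same plane of matrices: they are the rank-1 matrices of the form x·S₀ + y·S₁.
det(x·S₀ + y·S₁) is 54·x² + 72·xy + 18·y² = 18·(x + y)(3·x + y), vanishing at (x:y) = (1:-1) and (1:-3).
M₁ = S₀ − S₁ = [[0, 4], [0, 0]] = 4·[1, 0][0, 1]ᵀ and M₂ = S₀ − 3·S₁ = [[18, 36], [18, 36]] = 18·[1, 1][1, 2]ᵀ, so take a₁ = [1, 0], b₁ = [0, 1], a₂ = [1, 1], b₂ = [1, 2].
Each slice is an integer combination of E₁ = a₁b₁ᵀ and E₂ = a₂b₂ᵀ: S₀ = 6·E₁ − 9·E₂, S₁ = 2·E₁ − 9·E₂; reading off coefficients, c₁ = [6, 2] and c₂ = [-9, -9].
Hence T = [1, 0] ⊗ [0, 1] ⊗ [6, 2] + [1, 1] ⊗ [1, 2] ⊗ [-9, -9], so rank(T) ≤ 2.
These bounds meet, so rank(T) = 2.

2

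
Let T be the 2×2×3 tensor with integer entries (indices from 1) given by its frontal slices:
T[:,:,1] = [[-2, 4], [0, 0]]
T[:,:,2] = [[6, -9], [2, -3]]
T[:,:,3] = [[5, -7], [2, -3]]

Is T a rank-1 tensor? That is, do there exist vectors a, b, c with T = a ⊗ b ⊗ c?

The mode-3 unfolding of T (rows indexed by k, columns by (i,j) = (1,1), (1,2), (2,1), (2,2)) is [[-2, 4, 0, 0], [6, -9, 2, -3], [5, -7, 2, -3]].
There the 2×2 minor on rows k ∈ {1, 2}, columns (i,j) ∈ {(1,1), (1,2)} is det [[-2, 4], [6, -9]] = -6 ≠ 0, so this unfolding has rank ≥ 2; CP rank is at least every unfolding rank, so rank(T) ≥ 2.
In particular rank(T) ≥ 2 > 1, so T is not rank-1.

No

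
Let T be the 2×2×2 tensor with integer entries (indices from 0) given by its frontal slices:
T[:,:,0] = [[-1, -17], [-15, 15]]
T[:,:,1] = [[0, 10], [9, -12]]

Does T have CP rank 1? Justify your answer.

No

The mode-2 unfolding of T (rows indexed by j, columns by (i,k) = (0,0), (0,1), (1,0), (1,1)) is [[-1, 0, -15, 9], [-17, 10, 15, -12]].
There the 2×2 minor on rows j ∈ {0, 1}, columns (i,k) ∈ {(0,0), (0,1)} is det [[-1, 0], [-17, 10]] = -10 ≠ 0, so this unfolding has rank ≥ 2; CP rank is at least every unfolding rank, so rank(T) ≥ 2.
In particular rank(T) ≥ 2 > 1, so T is not rank-1.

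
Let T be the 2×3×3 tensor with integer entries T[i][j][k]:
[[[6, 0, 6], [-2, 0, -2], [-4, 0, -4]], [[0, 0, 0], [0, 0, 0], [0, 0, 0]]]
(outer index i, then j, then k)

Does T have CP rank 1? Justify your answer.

If T = a (x) b (x) c then every fibre of T is a multiple of the corresponding factor, so read the factors off the fibres through the nonzero entry T[0,0,0] = 6.
The mode-1 fibre T[:,0,0] = [6, 0] gives a = (1, 0) (primitive direction); the mode-2 fibre T[0,:,0] = [6, -2, -4] gives b = (3, -1, -2); then c[k] = T[0,0,k] / (a[0]·b[0]) = [6, 0, 6] / 3 = (2, 0, 2).
Expanding (1, 0) (x) (3, -1, -2) (x) (2, 0, 2) reproduces all 18 entries of T, so T = (1, 0) (x) (3, -1, -2) (x) (2, 0, 2) and rank(T) ≤ 1.
Equivalently every frontal slice T[:,:,k] is c[k] times the rank-1 matrix (1, 0) (x) (3, -1, -2). So T has rank 1 (it is nonzero).

Yes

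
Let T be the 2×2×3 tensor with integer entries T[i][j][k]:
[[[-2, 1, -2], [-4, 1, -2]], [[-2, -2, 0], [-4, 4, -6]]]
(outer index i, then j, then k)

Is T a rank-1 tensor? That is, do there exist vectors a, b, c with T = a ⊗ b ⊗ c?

No

The mode-3 unfolding of T (rows indexed by k, columns by (i,j) = (0,0), (0,1), (1,0), (1,1)) is [[-2, -4, -2, -4], [1, 1, -2, 4], [-2, -2, 0, -6]].
There the 3×3 minor on rows k ∈ {0, 1, 2}, columns (i,j) ∈ {(0,0), (0,1), (1,0)} is det [[-2, -4, -2], [1, 1, -2], [-2, -2, 0]] = -8 ≠ 0, so this unfolding has rank ≥ 3; CP rank is at least every unfolding rank, so rank(T) ≥ 3.
In particular rank(T) ≥ 3 > 1, so T is not rank-1.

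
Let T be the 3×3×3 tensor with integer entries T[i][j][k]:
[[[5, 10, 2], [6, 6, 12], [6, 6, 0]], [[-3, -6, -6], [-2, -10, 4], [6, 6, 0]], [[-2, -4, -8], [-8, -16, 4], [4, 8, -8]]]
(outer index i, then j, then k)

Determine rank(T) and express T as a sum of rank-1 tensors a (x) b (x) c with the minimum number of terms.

Lower bound: the mode-1 unfolding of T (rows indexed by i, columns by (j,k) = (0,0), (0,1), (0,2), (1,0), (1,1), (1,2), (2,0), (2,1), (2,2)) is [[5, 10, 2, 6, 6, 12, 6, 6, 0], [-3, -6, -6, -2, -10, 4, 6, 6, 0], [-2, -4, -8, -8, -16, 4, 4, 8, -8]].
There the 3×3 minor on rows i ∈ {0, 1, 2}, columns (j,k) ∈ {(0,0), (0,2), (1,0)} is det [[5, 2, 6], [-3, -6, -2], [-2, -8, -8]] = 192 ≠ 0, so this unfolding has rank ≥ 3; CP rank is at least every unfolding rank, so rank(T) ≥ 3. (Unfolding ranks only ever bound the CP rank from below — rank(T) can be strictly larger than all of them — so the matching upper bound has to come from an explicit 3-term decomposition.)
Upper bound: T is a sum of 3 rank-1 terms, T = [1, -1, -1] (x) [1, 1, 0] (x) [4, 8, 4] + [1, 1, 0] (x) [0, 1, 1] (x) [4, 2, 4] + [1, 1, 2] (x) [1, -2, 2] (x) [1, 2, -2] (one valid choice — decompositions are not unique — normalised so each a, b is primitive with positive first nonzero entry; check it by expanding all entries), so rank(T) ≤ 3.
These bounds meet, so rank(T) = 3.

rank(T) = 3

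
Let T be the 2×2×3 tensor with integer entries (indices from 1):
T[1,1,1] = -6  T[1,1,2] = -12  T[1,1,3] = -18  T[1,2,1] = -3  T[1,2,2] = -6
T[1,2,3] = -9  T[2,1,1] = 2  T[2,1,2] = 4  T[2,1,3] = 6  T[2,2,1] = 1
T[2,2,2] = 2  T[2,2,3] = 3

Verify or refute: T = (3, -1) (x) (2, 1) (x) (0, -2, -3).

Reconstruct entry (1,1,1) from the claimed factors: Σₗ aₗ[1]bₗ[1]cₗ[1] = (3)·(2)·(0) = 0, but T[1,1,1] = -6. The claim is false.

No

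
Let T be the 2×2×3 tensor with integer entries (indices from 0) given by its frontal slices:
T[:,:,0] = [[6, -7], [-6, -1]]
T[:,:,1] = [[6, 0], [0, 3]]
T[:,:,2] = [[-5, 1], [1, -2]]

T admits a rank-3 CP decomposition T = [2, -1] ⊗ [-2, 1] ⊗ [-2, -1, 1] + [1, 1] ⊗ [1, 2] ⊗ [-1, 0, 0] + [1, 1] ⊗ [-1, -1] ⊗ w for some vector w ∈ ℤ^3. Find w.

Subtract the known terms from T to get the rank-1 residual R = [1, 1] ⊗ [-1, -1] ⊗ w, so R[i,j,k] = a[i]·b[j]·w[k]. Pick indices with nonzero a[0]·b[0] = (1)·(-1) = -1. Only the fibre through (0,0,·) is needed: R[0,0,:] = T[0,0,:] − Σₗ aₗ[0]bₗ[0]cₗ = [6, 6, -5] − (2)·(-2)·[-2, -1, 1] − (1)·(1)·[-1, 0, 0] = [-1, 2, -1]. Then w[k] = R[0,0,k] / -1 for each k, giving w = [-1, 2, -1] / -1 = [1, -2, 1].

w = [1, -2, 1]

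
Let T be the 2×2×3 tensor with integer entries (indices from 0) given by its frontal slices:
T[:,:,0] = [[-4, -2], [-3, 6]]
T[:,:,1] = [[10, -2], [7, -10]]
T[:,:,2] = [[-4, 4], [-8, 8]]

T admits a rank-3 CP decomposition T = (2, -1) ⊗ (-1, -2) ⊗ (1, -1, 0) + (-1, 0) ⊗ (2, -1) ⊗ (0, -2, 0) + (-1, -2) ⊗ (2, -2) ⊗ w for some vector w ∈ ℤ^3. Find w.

Subtract the known terms from T to get the rank-1 residual R = (-1, -2) ⊗ (2, -2) ⊗ w, so R[i,j,k] = a[i]·b[j]·w[k]. Pick indices with nonzero a[0]·b[0] = (-1)·(2) = -2. Only the fibre through (0,0,·) is needed: R[0,0,:] = T[0,0,:] − Σₗ aₗ[0]bₗ[0]cₗ = [-4, 10, -4] − (2)·(-1)·(1, -1, 0) − (-1)·(2)·(0, -2, 0) = [-2, 4, -4]. Then w[k] = R[0,0,k] / -2 for each k, giving w = [-2, 4, -4] / -2 = (1, -2, 2).

w = (1, -2, 2)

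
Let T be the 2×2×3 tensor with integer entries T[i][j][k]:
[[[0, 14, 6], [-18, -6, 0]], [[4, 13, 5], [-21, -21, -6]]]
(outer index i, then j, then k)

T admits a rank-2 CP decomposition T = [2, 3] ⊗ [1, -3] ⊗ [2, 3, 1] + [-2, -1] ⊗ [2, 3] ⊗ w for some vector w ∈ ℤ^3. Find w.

w = [1, -2, -1]

Subtract the known terms from T to get the rank-1 residual R = [-2, -1] ⊗ [2, 3] ⊗ w, so R[i,j,k] = a[i]·b[j]·w[k]. Pick indices with nonzero a[0]·b[0] = (-2)·(2) = -4. Only the fibre through (0,0,·) is needed: R[0,0,:] = T[0,0,:] − Σₗ aₗ[0]bₗ[0]cₗ = [0, 14, 6] − (2)·(1)·[2, 3, 1] = [-4, 8, 4]. Then w[k] = R[0,0,k] / -4 for each k, giving w = [-4, 8, 4] / -4 = [1, -2, -1].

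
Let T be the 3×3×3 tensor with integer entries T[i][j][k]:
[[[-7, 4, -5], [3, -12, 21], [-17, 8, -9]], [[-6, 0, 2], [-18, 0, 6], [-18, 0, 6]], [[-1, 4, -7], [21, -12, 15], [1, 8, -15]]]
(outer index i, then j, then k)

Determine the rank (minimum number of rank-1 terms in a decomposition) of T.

2

Lower bound: the mode-1 unfolding of T (rows indexed by i, columns by (j,k) = (0,0), (0,1), (0,2), (1,0), (1,1), (1,2), (2,0), (2,1), (2,2)) is [[-7, 4, -5, 3, -12, 21, -17, 8, -9], [-6, 0, 2, -18, 0, 6, -18, 0, 6], [-1, 4, -7, 21, -12, 15, 1, 8, -15]].
There the 2×2 minor on rows i ∈ {0, 1}, columns (j,k) ∈ {(0,0), (0,1)} is det [[-7, 4], [-6, 0]] = 24 ≠ 0, so this unfolding has rank ≥ 2; CP rank is at least every unfolding rank, so rank(T) ≥ 2. (Unfolding ranks only ever bound the CP rank from below — rank(T) can be strictly larger than all of them — so the matching upper bound has to come from an explicit 2-term decomposition.)
Upper bound — finding two terms. Write S_k = T[:,:,k] for the frontal slices: S₀ = [[-7, 3, -17], [-6, -18, -18], [-1, 21, 1]], S₁ = [[4, -12, 8], [0, 0, 0], [4, -12, 8]], S₂ = [[-5, 21, -9], [2, 6, 6], [-7, 15, -15]].
If T = a₁ ⊗ b₁ ⊗ c₁ + a₂ ⊗ b₂ ⊗ c₂ then each S_k = c₁[k]·a₁b₁ᵀ + c₂[k]·a₂b₂ᵀ. S₀ and S₁ are linearly independent, so a₁b₁ᵀ and a₂b₂ᵀ must span the same plane of matrices: they are the rank-1 matrices of the form x·S₀ + y·S₁.
The 2×2 minor of x·S₀ + y·S₁ on rows {0,1}, columns {0,1} is 144·x² − 144·xy = 144·(x − y)(x), vanishing at (x:y) = (1:1) and (0:1).
M₁ = S₀ + S₁ = [[-3, -9, -9], [-6, -18, -18], [3, 9, 9]] = (-3)·[1, 2, -1][1, 3, 3]ᵀ and M₂ = S₁ = [[4, -12, 8], [0, 0, 0], [4, -12, 8]] = 4·[1, 0, 1][1, -3, 2]ᵀ, so take a₁ = [1, 2, -1], b₁ = [1, 3, 3], a₂ = [1, 0, 1], b₂ = [1, -3, 2].
Each slice is an integer combination of E₁ = a₁b₁ᵀ and E₂ = a₂b₂ᵀ: S₀ = −3·E₁ − 4·E₂, S₁ = 4·E₂, S₂ = E₁ − 6·E₂; reading off coefficients, c₁ = [-3, 0, 1] and c₂ = [-4, 4, -6].
Hence T = [1, 2, -1] ⊗ [1, 3, 3] ⊗ [-3, 0, 1] + [1, 0, 1] ⊗ [1, -3, 2] ⊗ [-4, 4, -6], so rank(T) ≤ 2.
These bounds meet, so rank(T) = 2.
Check entry T[2,1,1] = -12: (-1)·(3)·(0) + (1)·(-3)·(4) = -12.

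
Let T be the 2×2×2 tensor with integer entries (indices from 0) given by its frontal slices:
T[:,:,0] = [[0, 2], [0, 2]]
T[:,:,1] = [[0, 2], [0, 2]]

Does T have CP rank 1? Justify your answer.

If T = a ⊗ b ⊗ c then every fibre of T is a multiple of the corresponding factor, so read the factors off the fibres through the nonzero entry T[0,1,0] = 2.
The mode-1 fibre T[:,1,0] = [2, 2] gives a = (1, 1) (primitive direction); the mode-2 fibre T[0,:,0] = [0, 2] gives b = (0, 1); then c[k] = T[0,1,k] / (a[0]·b[1]) = [2, 2] / 1 = (2, 2).
Expanding (1, 1) ⊗ (0, 1) ⊗ (2, 2) reproduces all 8 entries of T, so T = (1, 1) ⊗ (0, 1) ⊗ (2, 2) and rank(T) ≤ 1.
Equivalently every frontal slice T[:,:,k] is c[k] times the rank-1 matrix (1, 1) ⊗ (0, 1). So T has rank 1 (it is nonzero).

Yes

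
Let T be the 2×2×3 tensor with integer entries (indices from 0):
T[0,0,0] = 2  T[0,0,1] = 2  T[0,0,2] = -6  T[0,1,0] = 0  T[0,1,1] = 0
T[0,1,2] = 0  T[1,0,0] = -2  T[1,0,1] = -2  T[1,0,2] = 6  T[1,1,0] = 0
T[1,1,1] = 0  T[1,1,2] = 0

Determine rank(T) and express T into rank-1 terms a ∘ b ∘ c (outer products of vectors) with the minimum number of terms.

Lower bound: T ≠ 0 (e.g. T[0,0,0] = 2), so rank(T) ≥ 1.
Upper bound: if T = a ∘ b ∘ c then every fibre of T is a multiple of the corresponding factor, so read the factors off the fibres through the nonzero entry T[0,0,0] = 2.
The mode-1 fibre T[:,0,0] = [2, -2] gives a = [1, -1] (primitive direction); the mode-2 fibre T[0,:,0] = [2, 0] gives b = [1, 0]; then c[k] = T[0,0,k] / (a[0]·b[0]) = [2, 2, -6] / 1 = [2, 2, -6].
Expanding [1, -1] ∘ [1, 0] ∘ [2, 2, -6] reproduces all 12 entries of T, so T = [1, -1] ∘ [1, 0] ∘ [2, 2, -6] and rank(T) ≤ 1.
These bounds meet, so rank(T) = 1.
Check entry T[1,1,2] = 0: (-1)·(0)·(-6) = 0.

rank(T) = 1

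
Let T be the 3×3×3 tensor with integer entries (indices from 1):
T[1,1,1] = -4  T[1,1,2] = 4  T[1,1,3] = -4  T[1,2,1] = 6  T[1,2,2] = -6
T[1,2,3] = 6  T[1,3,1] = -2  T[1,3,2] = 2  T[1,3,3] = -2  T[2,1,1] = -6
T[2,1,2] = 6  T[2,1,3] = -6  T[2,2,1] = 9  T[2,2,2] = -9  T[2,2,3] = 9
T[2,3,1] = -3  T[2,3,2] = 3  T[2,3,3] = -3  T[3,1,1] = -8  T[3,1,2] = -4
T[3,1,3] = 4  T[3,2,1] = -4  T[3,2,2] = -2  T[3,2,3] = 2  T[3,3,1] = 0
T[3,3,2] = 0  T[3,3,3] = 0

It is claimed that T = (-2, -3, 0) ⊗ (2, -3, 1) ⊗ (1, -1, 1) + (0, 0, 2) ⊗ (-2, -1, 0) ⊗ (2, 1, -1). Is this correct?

Yes

Reconstruct entrywise from the claimed factors. For example, T[3,2,1] = -4 and Σₗ aₗ[3]bₗ[2]cₗ[1] = (0)·(-3)·(1) + (2)·(-1)·(2) = -4; checking all 27 entries, every one matches. The claim holds.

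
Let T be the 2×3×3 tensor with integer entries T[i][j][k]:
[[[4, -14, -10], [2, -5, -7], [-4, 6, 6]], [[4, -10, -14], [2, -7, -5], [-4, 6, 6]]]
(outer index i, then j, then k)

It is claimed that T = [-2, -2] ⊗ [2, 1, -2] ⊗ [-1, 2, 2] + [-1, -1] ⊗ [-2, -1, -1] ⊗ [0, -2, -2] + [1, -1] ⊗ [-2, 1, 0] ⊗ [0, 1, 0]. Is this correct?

Reconstruct entry (0,0,2) from the claimed factors: Σₗ aₗ[0]bₗ[0]cₗ[2] = (-2)·(2)·(2) + (-1)·(-2)·(-2) + (1)·(-2)·(0) = -12, but T[0,0,2] = -10. The claim is false.

No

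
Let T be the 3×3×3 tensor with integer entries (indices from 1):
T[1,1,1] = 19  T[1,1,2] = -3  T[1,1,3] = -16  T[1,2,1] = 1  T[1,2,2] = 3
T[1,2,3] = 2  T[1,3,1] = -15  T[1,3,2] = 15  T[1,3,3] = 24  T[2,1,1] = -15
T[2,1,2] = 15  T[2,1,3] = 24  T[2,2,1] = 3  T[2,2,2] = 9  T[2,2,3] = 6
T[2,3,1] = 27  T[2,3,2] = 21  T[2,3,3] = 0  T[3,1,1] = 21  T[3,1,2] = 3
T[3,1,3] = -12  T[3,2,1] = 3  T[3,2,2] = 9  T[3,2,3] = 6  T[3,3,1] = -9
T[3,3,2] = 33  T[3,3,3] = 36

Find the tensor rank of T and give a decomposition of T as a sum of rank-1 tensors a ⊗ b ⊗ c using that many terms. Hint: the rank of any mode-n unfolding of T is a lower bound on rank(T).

Lower bound: in the mode-1 unfolding of T (rows indexed by i, columns by (j,k)) the 2×2 minor on rows i ∈ {1, 2}, columns (j,k) ∈ {(1,1), (1,2)} is det [[19, -3], [-15, 15]] = 240 ≠ 0, so that unfolding has rank ≥ 2 and hence rank(T) ≥ 2 (CP rank is at least every unfolding rank, though it can be larger).
Upper bound: with S_k = T[:,:,k], the two rank-1 terms a₁b₁ᵀ, a₂b₂ᵀ are the rank-1 members of the pencil x·S₁ + y·S₂.
The 2×2 minor of x·S₁ + y·S₂ on rows {1,2}, columns {1,2} is 72·x² + 192·xy − 72·y² = 24·(x + 3·y)(3·x − y), vanishing at (x:y) = (3:-1) and (1:3).
M₁ = 3·S₁ − S₂ = [[60, 0, -60], [-60, 0, 60], [60, 0, -60]] = 60·[1, -1, 1][1, 0, -1]ᵀ and M₂ = S₁ + 3·S₂ = [[10, 10, 30], [30, 30, 90], [30, 30, 90]] = 10·[1, 3, 3][1, 1, 3]ᵀ, so take a₁ = [1, -1, 1], b₁ = [1, 0, -1], a₂ = [1, 3, 3], b₂ = [1, 1, 3].
Each slice is an integer combination of E₁ = a₁b₁ᵀ and E₂ = a₂b₂ᵀ: S₁ = 18·E₁ + E₂, S₂ = −6·E₁ + 3·E₂, S₃ = −18·E₁ + 2·E₂; reading off coefficients, c₁ = [18, -6, -18] and c₂ = [1, 3, 2].
Hence T = [1, -1, 1] ⊗ [1, 0, -1] ⊗ [18, -6, -18] + [1, 3, 3] ⊗ [1, 1, 3] ⊗ [1, 3, 2], so rank(T) ≤ 2.
These bounds meet, so rank(T) = 2.

rank(T) = 2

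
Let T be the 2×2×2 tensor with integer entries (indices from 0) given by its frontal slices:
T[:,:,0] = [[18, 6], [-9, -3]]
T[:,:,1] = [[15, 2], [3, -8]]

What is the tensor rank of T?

Lower bound: the mode-1 unfolding of T (rows indexed by i, columns by (j,k) = (0,0), (0,1), (1,0), (1,1)) is [[18, 15, 6, 2], [-9, 3, -3, -8]].
There the 2×2 minor on rows i ∈ {0, 1}, columns (j,k) ∈ {(0,0), (0,1)} is det [[18, 15], [-9, 3]] = 189 ≠ 0, so this unfolding has rank ≥ 2; CP rank is at least every unfolding rank, so rank(T) ≥ 2. (This is only a lower bound: in general the CP rank may exceed every unfolding rank, so we still need to exhibit 2 rank-1 terms summing to T.)
Upper bound — finding two terms. Write S_k = T[:,:,k] for the frontal slices: S₀ = [[18, 6], [-9, -3]], S₁ = [[15, 2], [3, -8]].
If T = a₁ ⊗ b₁ ⊗ c₁ + a₂ ⊗ b₂ ⊗ c₂ then each S_k = c₁[k]·a₁b₁ᵀ + c₂[k]·a₂b₂ᵀ. S₀ and S₁ are linearly independent, so a₁b₁ᵀ and a₂b₂ᵀ must span the same plane of matrices: they are the rank-1 matrices of the form x·S₀ + y·S₁.
det(x·S₀ + y·S₁) is −189·xy − 126·y² = (-63)·(3·x + 2·y)(y), vanishing at (x:y) = (2:-3) and (1:0).
M₁ = 2·S₀ − 3·S₁ = [[-9, 6], [-27, 18]] = (-3)·[1, 3][3, -2]ᵀ and M₂ = S₀ = [[18, 6], [-9, -3]] = 3·[2, -1][3, 1]ᵀ, so take a₁ = [1, 3], b₁ = [3, -2], a₂ = [2, -1], b₂ = [3, 1].
Each slice is an integer combination of E₁ = a₁b₁ᵀ and E₂ = a₂b₂ᵀ: S₀ = 3·E₂, S₁ = E₁ + 2·E₂; reading off coefficients, c₁ = [0, 1] and c₂ = [3, 2].
Hence T = [1, 3] ⊗ [3, -2] ⊗ [0, 1] + [2, -1] ⊗ [3, 1] ⊗ [3, 2], so rank(T) ≤ 2.
These bounds meet, so rank(T) = 2.
Check entry T[1,1,1] = -8: (3)·(-2)·(1) + (-1)·(1)·(2) = -8.

2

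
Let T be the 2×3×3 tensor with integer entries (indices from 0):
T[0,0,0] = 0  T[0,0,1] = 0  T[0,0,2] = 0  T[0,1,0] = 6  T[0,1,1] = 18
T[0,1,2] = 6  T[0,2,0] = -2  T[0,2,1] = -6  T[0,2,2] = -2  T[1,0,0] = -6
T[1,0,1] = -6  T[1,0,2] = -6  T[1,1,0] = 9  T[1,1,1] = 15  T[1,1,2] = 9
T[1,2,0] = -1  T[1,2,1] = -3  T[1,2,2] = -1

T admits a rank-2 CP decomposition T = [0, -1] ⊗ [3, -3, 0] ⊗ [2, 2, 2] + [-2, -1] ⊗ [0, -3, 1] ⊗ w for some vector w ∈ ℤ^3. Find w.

Subtract the known terms from T to get the rank-1 residual R = [-2, -1] ⊗ [0, -3, 1] ⊗ w, so R[i,j,k] = a[i]·b[j]·w[k]. Pick indices with nonzero a[0]·b[1] = (-2)·(-3) = 6. Only the fibre through (0,1,·) is needed: R[0,1,:] = T[0,1,:] − Σₗ aₗ[0]bₗ[1]cₗ = [6, 18, 6] − (0)·(-3)·[2, 2, 2] = [6, 18, 6]. Then w[k] = R[0,1,k] / 6 for each k, giving w = [6, 18, 6] / 6 = [1, 3, 1].

w = [1, 3, 1]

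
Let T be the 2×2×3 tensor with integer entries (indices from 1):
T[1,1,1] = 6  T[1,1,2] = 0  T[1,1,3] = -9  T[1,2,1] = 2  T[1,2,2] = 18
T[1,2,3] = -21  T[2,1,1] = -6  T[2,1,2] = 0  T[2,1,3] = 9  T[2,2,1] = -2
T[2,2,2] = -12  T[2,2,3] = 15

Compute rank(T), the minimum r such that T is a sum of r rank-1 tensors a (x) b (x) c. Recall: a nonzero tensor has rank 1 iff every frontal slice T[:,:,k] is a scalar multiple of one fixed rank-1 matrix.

2

Lower bound: the mode-1 unfolding of T (rows indexed by i, columns by (j,k) = (1,1), (1,2), (1,3), (2,1), (2,2), (2,3)) is [[6, 0, -9, 2, 18, -21], [-6, 0, 9, -2, -12, 15]].
There the 2×2 minor on rows i ∈ {1, 2}, columns (j,k) ∈ {(1,1), (2,2)} is det [[6, 18], [-6, -12]] = 36 ≠ 0, so this unfolding has rank ≥ 2; CP rank is at least every unfolding rank, so rank(T) ≥ 2. (This is only a lower bound: in general the CP rank may exceed every unfolding rank, so we still need to exhibit 2 rank-1 terms summing to T.)
Upper bound — finding two terms. Write S_k = T[:,:,k] for the frontal slices: S₁ = [[6, 2], [-6, -2]], S₂ = [[0, 18], [0, -12]], S₃ = [[-9, -21], [9, 15]].
If T = a₁ (x) b₁ (x) c₁ + a₂ (x) b₂ (x) c₂ then each S_k = c₁[k]·a₁b₁ᵀ + c₂[k]·a₂b₂ᵀ. S₁ and S₂ are linearly independent, so a₁b₁ᵀ and a₂b₂ᵀ must span the same plane of matrices: they are the rank-1 matrices of the form x·S₁ + y·S₂.
det(x·S₁ + y·S₂) is 36·xy = 36·(y)(x), vanishing at (x:y) = (1:0) and (0:1).
M₁ = S₁ = [[6, 2], [-6, -2]] = 2·(1, -1)(3, 1)ᵀ and M₂ = S₂ = [[0, 18], [0, -12]] = 6·(3, -2)(0, 1)ᵀ, so take a₁ = (1, -1), b₁ = (3, 1), a₂ = (3, -2), b₂ = (0, 1).
Each slice is an integer combination of E₁ = a₁b₁ᵀ and E₂ = a₂b₂ᵀ: S₁ = 2·E₁, S₂ = 6·E₂, S₃ = −3·E₁ − 6·E₂; reading off coefficients, c₁ = (2, 0, -3) and c₂ = (0, 6, -6).
Hence T = (1, -1) (x) (3, 1) (x) (2, 0, -3) + (3, -2) (x) (0, 1) (x) (0, 6, -6), so rank(T) ≤ 2.
These bounds meet, so rank(T) = 2.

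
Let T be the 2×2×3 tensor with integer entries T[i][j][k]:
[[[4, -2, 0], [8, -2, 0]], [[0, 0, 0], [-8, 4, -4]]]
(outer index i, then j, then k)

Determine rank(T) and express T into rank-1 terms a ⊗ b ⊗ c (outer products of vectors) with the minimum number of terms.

Lower bound: the mode-3 unfolding of T (rows indexed by k, columns by (i,j) = (0,0), (0,1), (1,0), (1,1)) is [[4, 8, 0, -8], [-2, -2, 0, 4], [0, 0, 0, -4]].
There the 3×3 minor on rows k ∈ {0, 1, 2}, columns (i,j) ∈ {(0,0), (0,1), (1,1)} is det [[4, 8, -8], [-2, -2, 4], [0, 0, -4]] = -32 ≠ 0, so this unfolding has rank ≥ 3; CP rank is at least every unfolding rank, so rank(T) ≥ 3. (Flattening ranks never certify an upper bound on CP rank; for that we must actually write T with 3 rank-1 terms.)
Upper bound: T is a sum of 3 rank-1 terms, T = [1, -2] ⊗ [0, 1] ⊗ [4, -2, 2] + [1, 0] ⊗ [1, 1] ⊗ [4, -4, 2] + [1, 0] ⊗ [1, 2] ⊗ [0, 2, -2] (written with every a and b primitive with positive leading entry and the scale carried by c; CP decompositions are not unique, and this one is verified by expanding entrywise), so rank(T) ≤ 3.
These bounds meet, so rank(T) = 3.

rank(T) = 3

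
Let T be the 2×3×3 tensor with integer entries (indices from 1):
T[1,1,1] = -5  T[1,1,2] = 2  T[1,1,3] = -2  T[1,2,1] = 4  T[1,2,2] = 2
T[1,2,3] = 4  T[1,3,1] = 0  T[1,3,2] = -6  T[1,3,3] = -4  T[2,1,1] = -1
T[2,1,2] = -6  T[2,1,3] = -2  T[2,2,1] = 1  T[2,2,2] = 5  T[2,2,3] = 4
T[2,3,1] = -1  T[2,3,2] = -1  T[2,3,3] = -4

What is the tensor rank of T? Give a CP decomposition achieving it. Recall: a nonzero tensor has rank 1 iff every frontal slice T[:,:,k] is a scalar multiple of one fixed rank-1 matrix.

Lower bound: in the mode-2 unfolding of T (rows indexed by j, columns by (i,k)) the 3×3 minor on rows j ∈ {1, 2, 3}, columns (i,k) ∈ {(1,1), (1,2), (2,1)} is det [[-5, 2, -1], [4, 2, 1], [0, -6, -1]] = 12 ≠ 0, so that unfolding has rank ≥ 3 and hence rank(T) ≥ 3 (CP rank is at least every unfolding rank, though it can be larger).
Upper bound: T is a sum of 3 rank-1 terms, T = [0, 1] ⊗ [1, 0, -1] ⊗ [-2, -2, 0] + [1, 1] ⊗ [1, -2, 2] ⊗ [-1, -2, -2] + [2, -1] ⊗ [2, -1, -1] ⊗ [-1, 1, 0] (one valid choice — decompositions are not unique — normalised so each a, b is primitive with positive first nonzero entry; check it by expanding all entries), so rank(T) ≤ 3.
These bounds meet, so rank(T) = 3.

rank(T) = 3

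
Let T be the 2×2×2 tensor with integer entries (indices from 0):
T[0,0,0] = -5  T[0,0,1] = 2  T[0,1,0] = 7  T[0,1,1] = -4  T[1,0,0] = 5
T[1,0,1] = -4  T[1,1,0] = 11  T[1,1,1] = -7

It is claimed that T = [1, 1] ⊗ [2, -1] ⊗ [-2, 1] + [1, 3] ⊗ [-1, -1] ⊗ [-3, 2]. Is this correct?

Reconstruct entry (0,0,0) from the claimed factors: Σₗ aₗ[0]bₗ[0]cₗ[0] = (1)·(2)·(-2) + (1)·(-1)·(-3) = -1, but T[0,0,0] = -5. The claim is false.

No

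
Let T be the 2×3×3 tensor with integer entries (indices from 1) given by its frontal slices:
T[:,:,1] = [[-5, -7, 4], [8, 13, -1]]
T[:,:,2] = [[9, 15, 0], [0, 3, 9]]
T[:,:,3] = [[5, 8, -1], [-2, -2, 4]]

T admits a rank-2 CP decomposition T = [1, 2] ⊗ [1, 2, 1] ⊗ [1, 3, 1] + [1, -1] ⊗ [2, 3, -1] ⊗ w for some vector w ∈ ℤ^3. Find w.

Subtract the known terms from T to get the rank-1 residual R = [1, -1] ⊗ [2, 3, -1] ⊗ w, so R[i,j,k] = a[i]·b[j]·w[k]. Pick indices with nonzero a[1]·b[1] = (1)·(2) = 2. Only the fibre through (1,1,·) is needed: R[1,1,:] = T[1,1,:] − Σₗ aₗ[1]bₗ[1]cₗ = [-5, 9, 5] − (1)·(1)·[1, 3, 1] = [-6, 6, 4]. Then w[k] = R[1,1,k] / 2 for each k, giving w = [-6, 6, 4] / 2 = [-3, 3, 2].

w = [-3, 3, 2]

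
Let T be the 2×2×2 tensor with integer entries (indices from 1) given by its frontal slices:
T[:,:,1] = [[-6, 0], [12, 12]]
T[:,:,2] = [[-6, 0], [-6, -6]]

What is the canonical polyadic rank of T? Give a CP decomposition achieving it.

Lower bound: the mode-3 unfolding of T (rows indexed by k, columns by (i,j) = (1,1), (1,2), (2,1), (2,2)) is [[-6, 0, 12, 12], [-6, 0, -6, -6]].
There the 2×2 minor on rows k ∈ {1, 2}, columns (i,j) ∈ {(1,1), (2,1)} is det [[-6, 12], [-6, -6]] = 108 ≠ 0, so this unfolding has rank ≥ 2; CP rank is at least every unfolding rank, so rank(T) ≥ 2. (Flattening ranks never certify an upper bound on CP rank; for that we must actually write T with 2 rank-1 terms.)
Upper bound — finding two terms. Write S_k = T[:,:,k] for the frontal slices: S₁ = [[-6, 0], [12, 12]], S₂ = [[-6, 0], [-6, -6]].
If T = a₁ (x) b₁ (x) c₁ + a₂ (x) b₂ (x) c₂ then each S_k = c₁[k]·a₁b₁ᵀ + c₂[k]·a₂b₂ᵀ. S₁ and S₂ are linearly independent, so a₁b₁ᵀ and a₂b₂ᵀ must span the same plane of matrices: they are the rank-1 matrices of the form x·S₁ + y·S₂.
det(x·S₁ + y·S₂) is −72·x² − 36·xy + 36·y² = (-36)·(2·x − y)(x + y), vanishing at (x:y) = (1:2) and (1:-1).
M₁ = S₁ + 2·S₂ = [[-18, 0], [0, 0]] = (-18)·[1, 0][1, 0]ᵀ and M₂ = S₁ − S₂ = [[0, 0], [18, 18]] = 18·[0, 1][1, 1]ᵀ, so take a₁ = [1, 0], b₁ = [1, 0], a₂ = [0, 1], b₂ = [1, 1].
Each slice is an integer combination of E₁ = a₁b₁ᵀ and E₂ = a₂b₂ᵀ: S₁ = −6·E₁ + 12·E₂, S₂ = −6·E₁ − 6·E₂; reading off coefficients, c₁ = [-6, -6] and c₂ = [12, -6].
Hence T = [1, 0] (x) [1, 0] (x) [-6, -6] + [0, 1] (x) [1, 1] (x) [12, -6], so rank(T) ≤ 2.
These bounds meet, so rank(T) = 2.

rank(T) = 2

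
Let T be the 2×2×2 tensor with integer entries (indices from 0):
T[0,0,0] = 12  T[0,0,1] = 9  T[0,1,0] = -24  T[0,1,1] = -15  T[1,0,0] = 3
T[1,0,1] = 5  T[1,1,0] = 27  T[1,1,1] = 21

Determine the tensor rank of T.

2

Lower bound: the mode-1 unfolding of T (rows indexed by i, columns by (j,k) = (0,0), (0,1), (1,0), (1,1)) is [[12, 9, -24, -15], [3, 5, 27, 21]].
There the 2×2 minor on rows i ∈ {0, 1}, columns (j,k) ∈ {(0,0), (0,1)} is det [[12, 9], [3, 5]] = 33 ≠ 0, so this unfolding has rank ≥ 2; CP rank is at least every unfolding rank, so rank(T) ≥ 2. (This is only a lower bound: in general the CP rank may exceed every unfolding rank, so we still need to exhibit 2 rank-1 terms summing to T.)
Upper bound — finding two terms. Write S_k = T[:,:,k] for the frontal slices: S₀ = [[12, -24], [3, 27]], S₁ = [[9, -15], [5, 21]].
If T = a₁ ⊗ b₁ ⊗ c₁ + a₂ ⊗ b₂ ⊗ c₂ then each S_k = c₁[k]·a₁b₁ᵀ + c₂[k]·a₂b₂ᵀ. S₀ and S₁ are linearly independent, so a₁b₁ᵀ and a₂b₂ᵀ must span the same plane of matrices: they are the rank-1 matrices of the form x·S₀ + y·S₁.
det(x·S₀ + y·S₁) is 396·x² + 660·xy + 264·y² = 132·(3·x + 2·y)(x + y), vanishing at (x:y) = (2:-3) and (1:-1).
M₁ = 2·S₀ − 3·S₁ = [[-3, -3], [-9, -9]] = (-3)·[1, 3][1, 1]ᵀ and M₂ = S₀ − S₁ = [[3, -9], [-2, 6]] = [3, -2][1, -3]ᵀ, so take a₁ = [1, 3], b₁ = [1, 1], a₂ = [3, -2], b₂ = [1, -3].
Each slice is an integer combination of E₁ = a₁b₁ᵀ and E₂ = a₂b₂ᵀ: S₀ = 3·E₁ + 3·E₂, S₁ = 3·E₁ + 2·E₂; reading off coefficients, c₁ = [3, 3] and c₂ = [3, 2].
Hence T = [1, 3] ⊗ [1, 1] ⊗ [3, 3] + [3, -2] ⊗ [1, -3] ⊗ [3, 2], so rank(T) ≤ 2.
These bounds meet, so rank(T) = 2.
Check entry T[0,1,0] = -24: (1)·(1)·(3) + (3)·(-3)·(3) = -24.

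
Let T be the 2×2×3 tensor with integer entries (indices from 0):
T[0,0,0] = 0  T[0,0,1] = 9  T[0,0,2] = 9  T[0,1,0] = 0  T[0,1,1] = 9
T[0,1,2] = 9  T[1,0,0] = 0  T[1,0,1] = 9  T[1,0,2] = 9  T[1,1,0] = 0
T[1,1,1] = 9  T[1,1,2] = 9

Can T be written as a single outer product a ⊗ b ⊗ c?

If T = a ⊗ b ⊗ c then every fibre of T is a multiple of the corresponding factor, so read the factors off the fibres through the nonzero entry T[0,0,1] = 9.
The mode-1 fibre T[:,0,1] = [9, 9] gives a = [1, 1] (primitive direction); the mode-2 fibre T[0,:,1] = [9, 9] gives b = [1, 1]; then c[k] = T[0,0,k] / (a[0]·b[0]) = [0, 9, 9] / 1 = [0, 9, 9].
Expanding [1, 1] ⊗ [1, 1] ⊗ [0, 9, 9] reproduces all 12 entries of T, so T = [1, 1] ⊗ [1, 1] ⊗ [0, 9, 9] and rank(T) ≤ 1.
Equivalently every frontal slice T[:,:,k] is c[k] times the rank-1 matrix [1, 1] ⊗ [1, 1]. So T has rank 1 (it is nonzero).

Yes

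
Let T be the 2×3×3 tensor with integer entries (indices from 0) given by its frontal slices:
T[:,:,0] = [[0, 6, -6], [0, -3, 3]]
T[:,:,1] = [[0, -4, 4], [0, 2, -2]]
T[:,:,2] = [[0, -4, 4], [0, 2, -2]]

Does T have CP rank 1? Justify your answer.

If T = a ∘ b ∘ c then every fibre of T is a multiple of the corresponding factor, so read the factors off the fibres through the nonzero entry T[0,1,0] = 6.
The mode-1 fibre T[:,1,0] = [6, -3] gives a = [2, -1] (primitive direction); the mode-2 fibre T[0,:,0] = [0, 6, -6] gives b = [0, 1, -1]; then c[k] = T[0,1,k] / (a[0]·b[1]) = [6, -4, -4] / 2 = [3, -2, -2].
Expanding [2, -1] ∘ [0, 1, -1] ∘ [3, -2, -2] reproduces all 18 entries of T, so T = [2, -1] ∘ [0, 1, -1] ∘ [3, -2, -2] and rank(T) ≤ 1.
Equivalently every frontal slice T[:,:,k] is c[k] times the rank-1 matrix [2, -1] ∘ [0, 1, -1]. So T has rank 1 (it is nonzero).

Yes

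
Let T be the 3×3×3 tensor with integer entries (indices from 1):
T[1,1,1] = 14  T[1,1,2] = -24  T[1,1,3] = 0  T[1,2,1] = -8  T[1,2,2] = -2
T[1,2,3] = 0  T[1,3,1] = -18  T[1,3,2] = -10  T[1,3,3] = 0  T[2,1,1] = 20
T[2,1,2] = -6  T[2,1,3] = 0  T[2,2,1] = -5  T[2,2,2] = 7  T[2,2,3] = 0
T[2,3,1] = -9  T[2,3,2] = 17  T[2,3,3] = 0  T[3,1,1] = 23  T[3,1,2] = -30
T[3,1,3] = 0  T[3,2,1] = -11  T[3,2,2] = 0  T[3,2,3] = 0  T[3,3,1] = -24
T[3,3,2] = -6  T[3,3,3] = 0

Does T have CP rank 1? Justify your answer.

The mode-2 unfolding of T (rows indexed by j, columns by (i,k) = (1,1), (1,2), (1,3), (2,1), (2,2), (2,3), (3,1), (3,2), (3,3)) is [[14, -24, 0, 20, -6, 0, 23, -30, 0], [-8, -2, 0, -5, 7, 0, -11, 0, 0], [-18, -10, 0, -9, 17, 0, -24, -6, 0]].
There the 2×2 minor on rows j ∈ {1, 2}, columns (i,k) ∈ {(1,1), (1,2)} is det [[14, -24], [-8, -2]] = -220 ≠ 0, so this unfolding has rank ≥ 2; CP rank is at least every unfolding rank, so rank(T) ≥ 2.
In particular rank(T) ≥ 2 > 1, so T is not rank-1.

No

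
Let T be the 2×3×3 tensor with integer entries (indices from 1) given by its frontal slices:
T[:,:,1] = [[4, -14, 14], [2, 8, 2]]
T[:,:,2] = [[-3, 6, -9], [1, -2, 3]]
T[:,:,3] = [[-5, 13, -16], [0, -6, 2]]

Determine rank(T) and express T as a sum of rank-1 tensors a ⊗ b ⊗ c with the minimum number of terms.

Lower bound: the mode-3 unfolding of T (rows indexed by k, columns by (i,j) = (1,1), (1,2), (1,3), (2,1), (2,2), (2,3)) is [[4, -14, 14, 2, 8, 2], [-3, 6, -9, 1, -2, 3], [-5, 13, -16, 0, -6, 2]].
There the 2×2 minor on rows k ∈ {1, 2}, columns (i,j) ∈ {(1,1), (1,2)} is det [[4, -14], [-3, 6]] = -18 ≠ 0, so this unfolding has rank ≥ 2; CP rank is at least every unfolding rank, so rank(T) ≥ 2. (Unfolding ranks only ever bound the CP rank from below — rank(T) can be strictly larger than all of them — so the matching upper bound has to come from an explicit 2-term decomposition.)
Upper bound — finding two terms. Write S_k = T[:,:,k] for the frontal slices: S₁ = [[4, -14, 14], [2, 8, 2]], S₂ = [[-3, 6, -9], [1, -2, 3]], S₃ = [[-5, 13, -16], [0, -6, 2]].
If T = a₁ ⊗ b₁ ⊗ c₁ + a₂ ⊗ b₂ ⊗ c₂ then each S_k = c₁[k]·a₁b₁ᵀ + c₂[k]·a₂b₂ᵀ. S₁ and S₂ are linearly independent, so a₁b₁ᵀ and a₂b₂ᵀ must span the same plane of matrices: they are the rank-1 matrices of the form x·S₁ + y·S₂.
The 2×2 minor of x·S₁ + y·S₂ on rows {1,2}, columns {1,2} is 60·x² − 30·xy = 30·(2·x − y)(x), vanishing at (x:y) = (1:2) and (0:1).
M₁ = S₁ + 2·S₂ = [[-2, -2, -4], [4, 4, 8]] = (-2)·[1, -2][1, 1, 2]ᵀ and M₂ = S₂ = [[-3, 6, -9], [1, -2, 3]] = −[3, -1][1, -2, 3]ᵀ, so take a₁ = [1, -2], b₁ = [1, 1, 2], a₂ = [3, -1], b₂ = [1, -2, 3].
Each slice is an integer combination of E₁ = a₁b₁ᵀ and E₂ = a₂b₂ᵀ: S₁ = −2·E₁ + 2·E₂, S₂ = −E₂, S₃ = E₁ − 2·E₂; reading off coefficients, c₁ = [-2, 0, 1] and c₂ = [2, -1, -2].
Hence T = [1, -2] ⊗ [1, 1, 2] ⊗ [-2, 0, 1] + [3, -1] ⊗ [1, -2, 3] ⊗ [2, -1, -2], so rank(T) ≤ 2.
These bounds meet, so rank(T) = 2.

rank(T) = 2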